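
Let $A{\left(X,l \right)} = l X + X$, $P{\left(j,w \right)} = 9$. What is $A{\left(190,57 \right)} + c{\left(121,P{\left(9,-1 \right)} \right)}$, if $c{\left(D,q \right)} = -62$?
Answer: $10958$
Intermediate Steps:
$A{\left(X,l \right)} = X + X l$ ($A{\left(X,l \right)} = X l + X = X + X l$)
$A{\left(190,57 \right)} + c{\left(121,P{\left(9,-1 \right)} \right)} = 190 \left(1 + 57\right) - 62 = 190 \cdot 58 - 62 = 11020 - 62 = 10958$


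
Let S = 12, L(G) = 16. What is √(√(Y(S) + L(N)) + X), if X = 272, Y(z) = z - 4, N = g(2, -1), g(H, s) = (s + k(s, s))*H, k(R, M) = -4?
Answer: √(272 + 2*√6) ≈ 16.640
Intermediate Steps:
g(H, s) = H*(-4 + s) (g(H, s) = (s - 4)*H = (-4 + s)*H = H*(-4 + s))
N = -10 (N = 2*(-4 - 1) = 2*(-5) = -10)
Y(z) = -4 + z
√(√(Y(S) + L(N)) + X) = √(√((-4 + 12) + 16) + 272) = √(√(8 + 16) + 272) = √(√24 + 272) = √(2*√6 + 272) = √(272 + 2*√6)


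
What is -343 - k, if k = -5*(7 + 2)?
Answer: -298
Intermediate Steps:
k = -45 (k = -5*9 = -45)
-343 - k = -343 - 1*(-45) = -343 + 45 = -298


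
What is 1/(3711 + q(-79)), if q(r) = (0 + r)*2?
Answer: 1/3553 ≈ 0.00028145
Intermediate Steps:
q(r) = 2*r (q(r) = r*2 = 2*r)
1/(3711 + q(-79)) = 1/(3711 + 2*(-79)) = 1/(3711 - 158) = 1/3553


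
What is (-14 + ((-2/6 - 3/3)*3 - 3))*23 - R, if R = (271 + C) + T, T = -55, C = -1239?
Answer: 540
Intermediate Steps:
R = -1023 (R = (271 - 1239) - 55 = -968 - 55 = -1023)
(-14 + ((-2/6 - 3/3)*3 - 3))*23 - R = (-14 + ((-2/6 - 3/3)*3 - 3))*23 - 1*(-1023) = (-14 + ((-2*⅙ - 3*⅓)*3 - 3))*23 + 1023 = (-14 + ((-⅓ - 1)*3 - 3))*23 + 1023 = (-14 + (-4/3*3 - 3))*23 + 1023 = (-14 + (-4 - 3))*23 + 1023 = (-14 - 7)*23 + 1023 = -21*23 + 1023 = -483 + 1023 = 540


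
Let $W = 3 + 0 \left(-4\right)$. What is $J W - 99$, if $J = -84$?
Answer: $-351$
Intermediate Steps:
$W = 3$ ($W = 3 + 0 = 3$)
$J W - 99 = \left(-84\right) 3 - 99 = -252 - 99 = -351$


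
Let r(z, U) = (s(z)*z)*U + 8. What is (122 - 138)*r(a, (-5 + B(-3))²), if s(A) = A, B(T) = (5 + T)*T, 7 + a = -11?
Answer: -627392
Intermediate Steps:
a = -18 (a = -7 - 11 = -18)
B(T) = T*(5 + T)
r(z, U) = 8 + U*z² (r(z, U) = (z*z)*U + 8 = z²*U + 8 = U*z² + 8 = 8 + U*z²)
(122 - 138)*r(a, (-5 + B(-3))²) = (122 - 138)*(8 + (-5 - 3*(5 - 3))²*(-18)²) = -16*(8 + (-5 - 3*2)²*324) = -16*(8 + (-5 - 6)²*324) = -16*(8 + (-11)²*324) = -16*(8 + 121*324) = -16*(8 + 39204) = -16*39212 = -627392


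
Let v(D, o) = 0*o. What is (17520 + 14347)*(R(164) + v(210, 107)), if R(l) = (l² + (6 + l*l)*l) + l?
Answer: 141457230596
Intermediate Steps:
R(l) = l + l² + l*(6 + l²) (R(l) = (l² + (6 + l²)*l) + l = (l² + l*(6 + l²)) + l = l + l² + l*(6 + l²))
v(D, o) = 0
(17520 + 14347)*(R(164) + v(210, 107)) = (17520 + 14347)*(164*(7 + 164 + 164²) + 0) = 31867*(164*(7 + 164 + 26896) + 0) = 31867*(164*27067 + 0) = 31867*(4438988 + 0) = 31867*4438988 = 141457230596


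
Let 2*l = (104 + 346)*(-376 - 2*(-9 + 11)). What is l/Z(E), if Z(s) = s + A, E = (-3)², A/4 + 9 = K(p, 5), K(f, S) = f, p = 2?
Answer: 4500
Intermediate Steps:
A = -28 (A = -36 + 4*2 = -36 + 8 = -28)
l = -85500 (l = ((104 + 346)*(-376 - 2*(-9 + 11)))/2 = (450*(-376 - 2*2))/2 = (450*(-376 - 4))/2 = (450*(-380))/2 = (½)*(-171000) = -85500)
E = 9
Z(s) = -28 + s (Z(s) = s - 28 = -28 + s)
l/Z(E) = -85500/(-28 + 9) = -85500/(-19) = -85500*(-1/19) = 4500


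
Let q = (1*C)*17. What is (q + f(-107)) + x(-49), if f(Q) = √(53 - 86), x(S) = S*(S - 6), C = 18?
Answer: 3001 + I*√33 ≈ 3001.0 + 5.7446*I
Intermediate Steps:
x(S) = S*(-6 + S)
f(Q) = I*√33 (f(Q) = √(-33) = I*√33)
q = 306 (q = (1*18)*17 = 18*17 = 306)
(q + f(-107)) + x(-49) = (306 + I*√33) - 49*(-6 - 49) = (306 + I*√33) - 49*(-55) = (306 + I*√33) + 2695 = 3001 + I*√33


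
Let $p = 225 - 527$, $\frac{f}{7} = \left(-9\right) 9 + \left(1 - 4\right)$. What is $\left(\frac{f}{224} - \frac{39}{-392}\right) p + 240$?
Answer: $\frac{98265}{98} \approx 1002.7$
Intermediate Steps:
$f = -588$ ($f = 7 \left(\left(-9\right) 9 + \left(1 - 4\right)\right) = 7 \left(-81 - 3\right) = 7 \left(-84\right) = -588$)
$p = -302$ ($p = 225 - 527 = -302$)
$\left(\frac{f}{224} - \frac{39}{-392}\right) p + 240 = \left(- \frac{588}{224} - \frac{39}{-392}\right) \left(-302\right) + 240 = \left(\left(-588\right) \frac{1}{224} - - \frac{39}{392}\right) \left(-302\right) + 240 = \left(- \frac{21}{8} + \frac{39}{392}\right) \left(-302\right) + 240 = \left(- \frac{495}{196}\right) \left(-302\right) + 240 = \frac{74745}{98} + 240 = \frac{98265}{98}$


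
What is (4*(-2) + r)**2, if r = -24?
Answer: 1024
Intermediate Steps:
(4*(-2) + r)**2 = (4*(-2) - 24)**2 = (-8 - 24)**2 = (-32)**2 = 1024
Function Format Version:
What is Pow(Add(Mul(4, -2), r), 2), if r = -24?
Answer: 1024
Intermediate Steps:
Pow(Add(Mul(4, -2), r), 2) = Pow(Add(Mul(4, -2), -24), 2) = Pow(Add(-8, -24), 2) = Pow(-32, 2) = 1024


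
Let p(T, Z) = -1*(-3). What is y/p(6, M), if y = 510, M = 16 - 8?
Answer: 170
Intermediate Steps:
M = 8
p(T, Z) = 3
y/p(6, M) = 510/3 = 510*(1/3) = 170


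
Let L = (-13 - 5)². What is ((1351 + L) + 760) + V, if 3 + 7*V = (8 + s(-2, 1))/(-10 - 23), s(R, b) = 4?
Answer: 187458/77 ≈ 2434.5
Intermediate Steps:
L = 324 (L = (-18)² = 324)
V = -37/77 (V = -3/7 + ((8 + 4)/(-10 - 23))/7 = -3/7 + (12/(-33))/7 = -3/7 + (-1/33*12)/7 = -3/7 + (⅐)*(-4/11) = -3/7 - 4/77 = -37/77 ≈ -0.48052)
((1351 + L) + 760) + V = ((1351 + 324) + 760) - 37/77 = (1675 + 760) - 37/77 = 2435 - 37/77 = 187458/77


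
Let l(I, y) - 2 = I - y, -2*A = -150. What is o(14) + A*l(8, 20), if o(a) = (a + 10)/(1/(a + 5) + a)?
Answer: -66598/89 ≈ -748.29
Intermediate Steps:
A = 75 (A = -½*(-150) = 75)
l(I, y) = 2 + I - y (l(I, y) = 2 + (I - y) = 2 + I - y)
o(a) = (10 + a)/(a + 1/(5 + a)) (o(a) = (10 + a)/(1/(5 + a) + a) = (10 + a)/(a + 1/(5 + a)))
o(14) + A*l(8, 20) = (50 + 14² + 15*14)/(1 + 14² + 5*14) + 75*(2 + 8 - 1*20) = (50 + 196 + 210)/(1 + 196 + 70) + 75*(2 + 8 - 20) = 456/267 + 75*(-10) = (1/267)*456 - 750 = 152/89 - 750 = -66598/89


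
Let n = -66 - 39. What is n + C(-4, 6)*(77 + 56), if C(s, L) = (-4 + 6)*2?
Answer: 427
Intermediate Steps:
n = -105
C(s, L) = 4 (C(s, L) = 2*2 = 4)
n + C(-4, 6)*(77 + 56) = -105 + 4*(77 + 56) = -105 + 4*133 = -105 + 532 = 427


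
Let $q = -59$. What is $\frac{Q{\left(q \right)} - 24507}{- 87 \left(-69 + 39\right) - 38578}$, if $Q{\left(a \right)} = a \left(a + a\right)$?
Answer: $\frac{17545}{35968} \approx 0.48779$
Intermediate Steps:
$Q{\left(a \right)} = 2 a^{2}$ ($Q{\left(a \right)} = a 2 a = 2 a^{2}$)
$\frac{Q{\left(q \right)} - 24507}{- 87 \left(-69 + 39\right) - 38578} = \frac{2 \left(-59\right)^{2} - 24507}{- 87 \left(-69 + 39\right) - 38578} = \frac{2 \cdot 3481 - 24507}{\left(-87\right) \left(-30\right) - 38578} = \frac{6962 - 24507}{2610 - 38578} = - \frac{17545}{-35968} = \left(-17545\right) \left(- \frac{1}{35968}\right) = \frac{17545}{35968}$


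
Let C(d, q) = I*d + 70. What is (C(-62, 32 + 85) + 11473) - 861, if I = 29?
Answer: 8884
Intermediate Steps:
C(d, q) = 70 + 29*d (C(d, q) = 29*d + 70 = 70 + 29*d)
(C(-62, 32 + 85) + 11473) - 861 = ((70 + 29*(-62)) + 11473) - 861 = ((70 - 1798) + 11473) - 861 = (-1728 + 11473) - 861 = 9745 - 861 = 8884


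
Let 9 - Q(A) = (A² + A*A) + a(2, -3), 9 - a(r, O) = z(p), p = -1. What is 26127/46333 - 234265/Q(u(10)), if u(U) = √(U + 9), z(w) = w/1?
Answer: 10855219198/1806987 ≈ 6007.4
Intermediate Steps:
z(w) = w (z(w) = w*1 = w)
u(U) = √(9 + U)
a(r, O) = 10 (a(r, O) = 9 - 1*(-1) = 9 + 1 = 10)
Q(A) = -1 - 2*A² (Q(A) = 9 - ((A² + A*A) + 10) = 9 - ((A² + A²) + 10) = 9 - (2*A² + 10) = 9 - (10 + 2*A²) = 9 + (-10 - 2*A²) = -1 - 2*A²)
26127/46333 - 234265/Q(u(10)) = 26127/46333 - 234265/(-1 - 2*(√(9 + 10))²) = 26127*(1/46333) - 234265/(-1 - 2*(√19)²) = 26127/46333 - 234265/(-1 - 2*19) = 26127/46333 - 234265/(-1 - 38) = 26127/46333 - 234265/(-39) = 26127/46333 - 234265*(-1/39) = 26127/46333 + 234265/39 = 10855219198/1806987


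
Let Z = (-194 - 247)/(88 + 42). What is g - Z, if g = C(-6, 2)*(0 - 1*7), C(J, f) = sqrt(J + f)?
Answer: 441/130 - 14*I ≈ 3.3923 - 14.0*I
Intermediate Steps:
g = -14*I (g = sqrt(-6 + 2)*(0 - 1*7) = sqrt(-4)*(0 - 7) = (2*I)*(-7) = -14*I ≈ -14.0*I)
Z = -441/130 ≈ -3.3923
g - Z = -14*I - 1*(-441/130) = -14*I + 441/130 = 441/130 - 14*I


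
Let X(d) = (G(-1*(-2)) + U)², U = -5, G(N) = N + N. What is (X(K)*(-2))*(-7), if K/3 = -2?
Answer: 14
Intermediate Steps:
G(N) = 2*N
K = -6 (K = 3*(-2) = -6)
X(d) = 1 (X(d) = (2*(-1*(-2)) - 5)² = (2*2 - 5)² = (4 - 5)² = (-1)² = 1)
(X(K)*(-2))*(-7) = (1*(-2))*(-7) = -2*(-7) = 14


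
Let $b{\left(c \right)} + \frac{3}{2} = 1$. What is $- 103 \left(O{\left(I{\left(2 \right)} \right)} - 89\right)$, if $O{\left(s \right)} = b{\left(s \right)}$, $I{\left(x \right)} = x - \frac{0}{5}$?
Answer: $\frac{18437}{2} \approx 9218.5$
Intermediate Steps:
$I{\left(x \right)} = x$ ($I{\left(x \right)} = x - 0 \cdot \frac{1}{5} = x - 0 = x + 0 = x$)
$b{\left(c \right)} = - \frac{1}{2}$ ($b{\left(c \right)} = - \frac{3}{2} + 1 = - \frac{1}{2}$)
$O{\left(s \right)} = - \frac{1}{2}$
$- 103 \left(O{\left(I{\left(2 \right)} \right)} - 89\right) = - 103 \left(- \frac{1}{2} - 89\right) = \left(-103\right) \left(- \frac{179}{2}\right) = \frac{18437}{2}$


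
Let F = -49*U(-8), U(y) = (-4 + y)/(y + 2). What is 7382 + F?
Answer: 7284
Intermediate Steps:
U(y) = (-4 + y)/(2 + y)
F = -98 (F = -49*(-4 - 8)/(2 - 8) = -49*(-12)/(-6) = -(-49)*(-12)/6 = -49*2 = -98)
7382 + F = 7382 - 98 = 7284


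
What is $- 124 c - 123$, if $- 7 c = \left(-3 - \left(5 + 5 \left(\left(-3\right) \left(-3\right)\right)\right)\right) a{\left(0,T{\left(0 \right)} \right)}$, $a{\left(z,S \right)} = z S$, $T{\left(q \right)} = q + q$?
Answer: $-123$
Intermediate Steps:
$T{\left(q \right)} = 2 q$
$a{\left(z,S \right)} = S z$
$c = 0$ ($c = - \frac{\left(-3 - \left(5 + 5 \left(\left(-3\right) \left(-3\right)\right)\right)\right) 2 \cdot 0 \cdot 0}{7} = - \frac{\left(-3 - 50\right) 0 \cdot 0}{7} = - \frac{\left(-3 - 50\right) 0}{7} = - \frac{\left(-53\right) 0}{7} = \left(- \frac{1}{7}\right) 0 = 0$)
$- 124 c - 123 = \left(-124\right) 0 - 123 = 0 - 123 = -123$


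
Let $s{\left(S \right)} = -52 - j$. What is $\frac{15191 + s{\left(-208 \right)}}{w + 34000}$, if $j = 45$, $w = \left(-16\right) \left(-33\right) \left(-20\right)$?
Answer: $\frac{7547}{11720} \approx 0.64394$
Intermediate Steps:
$w = -10560$ ($w = 528 \left(-20\right) = -10560$)
$s{\left(S \right)} = -97$ ($s{\left(S \right)} = -52 - 45 = -97$)
$\frac{15191 + s{\left(-208 \right)}}{w + 34000} = \frac{15191 - 97}{-10560 + 34000} = \frac{15094}{23440} = 15094 \cdot \frac{1}{23440} = \frac{7547}{11720}$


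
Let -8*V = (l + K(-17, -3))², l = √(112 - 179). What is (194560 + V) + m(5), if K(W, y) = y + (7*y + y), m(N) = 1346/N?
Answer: 3894929/20 + 27*I*√67/4 ≈ 1.9475e+5 + 55.251*I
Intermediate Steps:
l = I*√67 (l = √(-67) = I*√67 ≈ 8.1853*I)
K(W, y) = 9*y (K(W, y) = y + 8*y = 9*y)
V = -(-27 + I*√67)²/8 (V = -(I*√67 + 9*(-3))²/8 = -(I*√67 - 27)²/8 = -(-27 + I*√67)²/8 ≈ -82.75 + 55.251*I)
(194560 + V) + m(5) = (194560 + (-331/4 + 27*I*√67/4)) + 1346/5 = (777909/4 + 27*I*√67/4) + 1346*(⅕) = (777909/4 + 27*I*√67/4) + 1346/5 = 3894929/20 + 27*I*√67/4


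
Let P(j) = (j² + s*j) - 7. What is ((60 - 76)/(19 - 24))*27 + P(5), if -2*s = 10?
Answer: 397/5 ≈ 79.400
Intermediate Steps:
s = -5 (s = -½*10 = -5)
P(j) = -7 + j² - 5*j (P(j) = (j² - 5*j) - 7 = -7 + j² - 5*j)
((60 - 76)/(19 - 24))*27 + P(5) = ((60 - 76)/(19 - 24))*27 + (-7 + 5² - 5*5) = -16/(-5)*27 + (-7 + 25 - 25) = -16*(-⅕)*27 - 7 = (16/5)*27 - 7 = 432/5 - 7 = 397/5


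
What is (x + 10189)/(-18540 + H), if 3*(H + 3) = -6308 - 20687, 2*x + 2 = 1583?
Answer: -65877/165248 ≈ -0.39866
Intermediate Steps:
x = 1581/2 (x = -1 + (½)*1583 = -1 + 1583/2 = 1581/2 ≈ 790.50)
H = -27004/3 (H = -3 + (-6308 - 20687)/3 = -3 + (⅓)*(-26995) = -3 - 26995/3 = -27004/3 ≈ -9001.3)
(x + 10189)/(-18540 + H) = (1581/2 + 10189)/(-18540 - 27004/3) = 21959/(2*(-82624/3)) = (21959/2)*(-3/82624) = -65877/165248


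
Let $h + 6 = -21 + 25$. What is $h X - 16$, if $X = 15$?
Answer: $-46$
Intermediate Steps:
$h = -2$ ($h = -6 + \left(-21 + 25\right) = -6 + 4 = -2$)
$h X - 16 = \left(-2\right) 15 - 16 = -30 - 16 = -46$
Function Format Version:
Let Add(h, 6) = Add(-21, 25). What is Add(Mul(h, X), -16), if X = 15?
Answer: -46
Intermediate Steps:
h = -2 (h = Add(-6, Add(-21, 25)) = Add(-6, 4) = -2)
Add(Mul(h, X), -16) = Add(Mul(-2, 15), -16) = Add(-30, -16) = -46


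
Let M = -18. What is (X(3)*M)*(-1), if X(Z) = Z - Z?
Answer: 0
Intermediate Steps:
X(Z) = 0
(X(3)*M)*(-1) = (0*(-18))*(-1) = 0*(-1) = 0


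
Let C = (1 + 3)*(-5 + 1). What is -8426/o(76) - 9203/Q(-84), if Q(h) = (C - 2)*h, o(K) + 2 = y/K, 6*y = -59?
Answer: 5800554959/1468152 ≈ 3950.9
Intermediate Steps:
y = -59/6 (y = (1/6)*(-59) = -59/6 ≈ -9.8333)
o(K) = -2 - 59/(6*K)
C = -16 (C = 4*(-4) = -16)
Q(h) = -18*h (Q(h) = (-16 - 2)*h = -18*h)
-8426/o(76) - 9203/Q(-84) = -8426/(-2 - 59/6/76) - 9203/((-18*(-84))) = -8426/(-2 - 59/6*1/76) - 9203/1512 = -8426/(-2 - 59/456) - 9203*1/1512 = -8426/(-971/456) - 9203/1512 = -8426*(-456/971) - 9203/1512 = 3842256/971 - 9203/1512 = 5800554959/1468152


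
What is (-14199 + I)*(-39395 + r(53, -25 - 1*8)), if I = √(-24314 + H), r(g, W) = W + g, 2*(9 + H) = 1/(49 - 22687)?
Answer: 559085625 - 1875*I*√254388322419/154 ≈ 5.5909e+8 - 6.1409e+6*I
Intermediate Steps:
H = -407485/45276 (H = -9 + 1/(2*(49 - 22687)) = -9 + (½)/(-22638) = -9 + (½)*(-1/22638) = -9 - 1/45276 = -407485/45276 ≈ -9.0000)
I = I*√254388322419/3234 (I = √(-24314 - 407485/45276) = √(-1101248149/45276) = I*√254388322419/3234 ≈ 155.96*I)
(-14199 + I)*(-39395 + r(53, -25 - 1*8)) = (-14199 + I*√254388322419/3234)*(-39395 + ((-25 - 1*8) + 53)) = (-14199 + I*√254388322419/3234)*(-39395 + ((-25 - 8) + 53)) = (-14199 + I*√254388322419/3234)*(-39395 + (-33 + 53)) = (-14199 + I*√254388322419/3234)*(-39395 + 20) = (-14199 + I*√254388322419/3234)*(-39375) = 559085625 - 1875*I*√254388322419/154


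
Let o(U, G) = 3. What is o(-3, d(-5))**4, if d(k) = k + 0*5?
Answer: 81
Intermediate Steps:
d(k) = k (d(k) = k + 0 = k)
o(-3, d(-5))**4 = 3**4 = 81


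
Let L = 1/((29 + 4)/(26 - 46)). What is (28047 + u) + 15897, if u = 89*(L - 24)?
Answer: 1377884/33 ≈ 41754.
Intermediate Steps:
L = -20/33 (L = 1/(33/(-20)) = 1/(33*(-1/20)) = 1/(-33/20) = -20/33 ≈ -0.60606)
u = -72268/33 (u = 89*(-20/33 - 24) = 89*(-812/33) = -72268/33 ≈ -2189.9)
(28047 + u) + 15897 = (28047 - 72268/33) + 15897 = 853283/33 + 15897 = 1377884/33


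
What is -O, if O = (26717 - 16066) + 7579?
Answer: -18230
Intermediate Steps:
O = 18230 (O = 10651 + 7579 = 18230)
-O = -1*18230 = -18230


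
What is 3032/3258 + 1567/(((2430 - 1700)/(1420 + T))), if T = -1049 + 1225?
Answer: 2037562454/594585 ≈ 3426.9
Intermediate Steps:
T = 176
3032/3258 + 1567/(((2430 - 1700)/(1420 + T))) = 3032/3258 + 1567/(((2430 - 1700)/(1420 + 176))) = 3032*(1/3258) + 1567/((730/1596)) = 1516/1629 + 1567/((730*(1/1596))) = 1516/1629 + 1567/(365/798) = 1516/1629 + 1567*(798/365) = 1516/1629 + 1250466/365 = 2037562454/594585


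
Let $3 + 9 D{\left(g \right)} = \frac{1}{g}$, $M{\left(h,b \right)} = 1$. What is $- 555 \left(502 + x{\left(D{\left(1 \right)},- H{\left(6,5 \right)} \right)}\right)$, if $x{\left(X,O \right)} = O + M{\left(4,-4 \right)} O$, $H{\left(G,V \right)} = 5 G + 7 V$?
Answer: $-206460$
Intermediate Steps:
$D{\left(g \right)} = - \frac{1}{3} + \frac{1}{9 g}$
$x{\left(X,O \right)} = 2 O$ ($x{\left(X,O \right)} = O + 1 O = O + O = 2 O$)
$- 555 \left(502 + x{\left(D{\left(1 \right)},- H{\left(6,5 \right)} \right)}\right) = - 555 \left(502 + 2 \left(- (5 \cdot 6 + 7 \cdot 5)\right)\right) = - 555 \left(502 + 2 \left(- (30 + 35)\right)\right) = - 555 \left(502 + 2 \left(\left(-1\right) 65\right)\right) = - 555 \left(502 + 2 \left(-65\right)\right) = - 555 \left(502 - 130\right) = \left(-555\right) 372 = -206460$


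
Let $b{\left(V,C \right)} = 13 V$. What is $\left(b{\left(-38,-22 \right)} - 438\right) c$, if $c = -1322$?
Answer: $1232104$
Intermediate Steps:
$\left(b{\left(-38,-22 \right)} - 438\right) c = \left(13 \left(-38\right) - 438\right) \left(-1322\right) = \left(-494 - 438\right) \left(-1322\right) = \left(-932\right) \left(-1322\right) = 1232104$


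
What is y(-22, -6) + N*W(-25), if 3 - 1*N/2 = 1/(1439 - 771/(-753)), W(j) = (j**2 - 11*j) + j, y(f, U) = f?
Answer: 944600219/180723 ≈ 5226.8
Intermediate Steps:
W(j) = j**2 - 10*j
N = 1084087/180723 (N = 6 - 2/(1439 - 771/(-753)) = 6 - 2/(1439 - 771*(-1/753)) = 6 - 2/(1439 + 257/251) = 6 - 2/361446/251 = 6 - 2*251/361446 = 6 - 251/180723 = 1084087/180723 ≈ 5.9986)
y(-22, -6) + N*W(-25) = -22 + 1084087*(-25*(-10 - 25))/180723 = -22 + 1084087*(-25*(-35))/180723 = -22 + (1084087/180723)*875 = -22 + 948576125/180723 = 944600219/180723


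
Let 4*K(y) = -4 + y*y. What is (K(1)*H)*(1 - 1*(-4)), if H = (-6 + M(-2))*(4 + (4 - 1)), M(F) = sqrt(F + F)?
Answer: 315/2 - 105*I/2 ≈ 157.5 - 52.5*I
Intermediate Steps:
M(F) = sqrt(2)*sqrt(F) (M(F) = sqrt(2*F) = sqrt(2)*sqrt(F))
K(y) = -1 + y**2/4 (K(y) = (-4 + y*y)/4 = (-4 + y**2)/4 = -1 + y**2/4)
H = -42 + 14*I (H = (-6 + sqrt(2)*sqrt(-2))*(4 + (4 - 1)) = (-6 + sqrt(2)*(I*sqrt(2)))*(4 + 3) = (-6 + 2*I)*7 = -42 + 14*I ≈ -42.0 + 14.0*I)
(K(1)*H)*(1 - 1*(-4)) = ((-1 + (1/4)*1**2)*(-42 + 14*I))*(1 - 1*(-4)) = ((-1 + (1/4)*1)*(-42 + 14*I))*(1 + 4) = ((-1 + 1/4)*(-42 + 14*I))*5 = -3*(-42 + 14*I)/4*5 = (63/2 - 21*I/2)*5 = 315/2 - 105*I/2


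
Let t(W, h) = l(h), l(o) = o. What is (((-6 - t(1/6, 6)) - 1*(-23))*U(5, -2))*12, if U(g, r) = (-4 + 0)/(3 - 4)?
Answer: 528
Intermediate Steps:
t(W, h) = h
U(g, r) = 4 (U(g, r) = -4/(-1) = -4*(-1) = 4)
(((-6 - t(1/6, 6)) - 1*(-23))*U(5, -2))*12 = (((-6 - 1*6) - 1*(-23))*4)*12 = (((-6 - 6) + 23)*4)*12 = ((-12 + 23)*4)*12 = (11*4)*12 = 44*12 = 528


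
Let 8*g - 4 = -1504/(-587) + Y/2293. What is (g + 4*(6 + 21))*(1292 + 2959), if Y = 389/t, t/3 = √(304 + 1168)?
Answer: 543086505/1174 + 551213*√23/3375296 ≈ 4.6260e+5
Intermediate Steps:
t = 24*√23 (t = 3*√(304 + 1168) = 3*√1472 = 3*(8*√23) = 24*√23 ≈ 115.10)
Y = 389*√23/552 (Y = 389/((24*√23)) = 389*(√23/552) = 389*√23/552 ≈ 3.3797)
g = 963/1174 + 389*√23/10125888 (g = ½ + (-1504/(-587) + (389*√23/552)/2293)/8 = ½ + (-1504*(-1/587) + (389*√23/552)*(1/2293))/8 = ½ + (1504/587 + 389*√23/1265736)/8 = ½ + (188/587 + 389*√23/10125888) = 963/1174 + 389*√23/10125888 ≈ 0.82046)
(g + 4*(6 + 21))*(1292 + 2959) = ((963/1174 + 389*√23/10125888) + 4*(6 + 21))*(1292 + 2959) = ((963/1174 + 389*√23/10125888) + 4*27)*4251 = ((963/1174 + 389*√23/10125888) + 108)*4251 = (127755/1174 + 389*√23/10125888)*4251 = 543086505/1174 + 551213*√23/3375296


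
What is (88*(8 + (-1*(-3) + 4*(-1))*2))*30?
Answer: 15840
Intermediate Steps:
(88*(8 + (-1*(-3) + 4*(-1))*2))*30 = (88*(8 + (3 - 4)*2))*30 = (88*(8 - 1*2))*30 = (88*(8 - 2))*30 = (88*6)*30 = 528*30 = 15840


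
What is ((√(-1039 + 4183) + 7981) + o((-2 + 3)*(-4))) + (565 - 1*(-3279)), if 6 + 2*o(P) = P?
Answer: 11820 + 2*√786 ≈ 11876.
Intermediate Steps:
o(P) = -3 + P/2
((√(-1039 + 4183) + 7981) + o((-2 + 3)*(-4))) + (565 - 1*(-3279)) = ((√(-1039 + 4183) + 7981) + (-3 + ((-2 + 3)*(-4))/2)) + (565 - 1*(-3279)) = ((√3144 + 7981) + (-3 + (1*(-4))/2)) + (565 + 3279) = ((2*√786 + 7981) + (-3 + (½)*(-4))) + 3844 = ((7981 + 2*√786) + (-3 - 2)) + 3844 = ((7981 + 2*√786) - 5) + 3844 = (7976 + 2*√786) + 3844 = 11820 + 2*√786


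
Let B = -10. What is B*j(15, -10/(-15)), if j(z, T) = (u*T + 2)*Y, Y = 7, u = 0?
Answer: -140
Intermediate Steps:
j(z, T) = 14 (j(z, T) = (0*T + 2)*7 = (0 + 2)*7 = 2*7 = 14)
B*j(15, -10/(-15)) = -10*14 = -140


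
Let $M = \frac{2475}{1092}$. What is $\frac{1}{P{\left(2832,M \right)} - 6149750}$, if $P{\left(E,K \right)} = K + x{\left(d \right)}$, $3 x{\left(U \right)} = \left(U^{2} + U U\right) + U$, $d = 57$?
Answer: $- \frac{364}{2237712835} \approx -1.6267 \cdot 10^{-7}$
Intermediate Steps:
$M = \frac{825}{364}$ ($M = 2475 \cdot \frac{1}{1092} = \frac{825}{364} \approx 2.2665$)
$x{\left(U \right)} = \frac{U}{3} + \frac{2 U^{2}}{3}$ ($x{\left(U \right)} = \frac{\left(U^{2} + U U\right) + U}{3} = \frac{\left(U^{2} + U^{2}\right) + U}{3} = \frac{2 U^{2} + U}{3} = \frac{U + 2 U^{2}}{3} = \frac{U}{3} + \frac{2 U^{2}}{3}$)
$P{\left(E,K \right)} = 2185 + K$ ($P{\left(E,K \right)} = K + \frac{1}{3} \cdot 57 \left(1 + 2 \cdot 57\right) = K + \frac{1}{3} \cdot 57 \left(1 + 114\right) = K + \frac{1}{3} \cdot 57 \cdot 115 = K + 2185 = 2185 + K$)
$\frac{1}{P{\left(2832,M \right)} - 6149750} = \frac{1}{\left(2185 + \frac{825}{364}\right) - 6149750} = \frac{1}{\frac{796165}{364} - 6149750} = \frac{1}{- \frac{2237712835}{364}} = - \frac{364}{2237712835}$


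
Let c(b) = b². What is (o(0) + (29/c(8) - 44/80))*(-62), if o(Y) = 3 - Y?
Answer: -28799/160 ≈ -179.99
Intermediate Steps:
(o(0) + (29/c(8) - 44/80))*(-62) = ((3 - 1*0) + (29/(8²) - 44/80))*(-62) = ((3 + 0) + (29/64 - 44*1/80))*(-62) = (3 + (29*(1/64) - 11/20))*(-62) = (3 + (29/64 - 11/20))*(-62) = (3 - 31/320)*(-62) = (929/320)*(-62) = -28799/160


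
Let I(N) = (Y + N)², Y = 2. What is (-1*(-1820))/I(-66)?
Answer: 455/1024 ≈ 0.44434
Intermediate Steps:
I(N) = (2 + N)²
(-1*(-1820))/I(-66) = (-1*(-1820))/((2 - 66)²) = 1820/((-64)²) = 1820/4096 = 1820*(1/4096) = 455/1024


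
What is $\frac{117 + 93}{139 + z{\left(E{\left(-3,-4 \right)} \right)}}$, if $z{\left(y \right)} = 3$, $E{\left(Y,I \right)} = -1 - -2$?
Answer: $\frac{105}{71} \approx 1.4789$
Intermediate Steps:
$E{\left(Y,I \right)} = 1$ ($E{\left(Y,I \right)} = -1 + 2 = 1$)
$\frac{117 + 93}{139 + z{\left(E{\left(-3,-4 \right)} \right)}} = \frac{117 + 93}{139 + 3} = \frac{1}{142} \cdot 210 = \frac{105}{71}$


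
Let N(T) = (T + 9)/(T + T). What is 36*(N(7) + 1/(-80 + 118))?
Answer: 5598/133 ≈ 42.090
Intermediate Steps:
N(T) = (9 + T)/(2*T) (N(T) = (9 + T)/((2*T)) = (9 + T)*(1/(2*T)) = (9 + T)/(2*T))
36*(N(7) + 1/(-80 + 118)) = 36*((1/2)*(9 + 7)/7 + 1/(-80 + 118)) = 36*((1/2)*(1/7)*16 + 1/38) = 36*(8/7 + 1/38) = 36*(311/266) = 5598/133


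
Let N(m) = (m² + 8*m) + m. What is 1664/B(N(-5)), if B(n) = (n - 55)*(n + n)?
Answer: 208/375 ≈ 0.55467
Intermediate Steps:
N(m) = m² + 9*m
B(n) = 2*n*(-55 + n) (B(n) = (-55 + n)*(2*n) = 2*n*(-55 + n))
1664/B(N(-5)) = 1664/((2*(-5*(9 - 5))*(-55 - 5*(9 - 5)))) = 1664/((2*(-5*4)*(-55 - 5*4))) = 1664/((2*(-20)*(-55 - 20))) = 1664/((2*(-20)*(-75))) = 1664/3000 = 1664*(1/3000) = 208/375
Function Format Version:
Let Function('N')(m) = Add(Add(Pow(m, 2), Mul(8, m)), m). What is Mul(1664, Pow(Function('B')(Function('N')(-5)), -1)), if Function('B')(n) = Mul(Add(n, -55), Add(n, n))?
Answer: Rational(208, 375) ≈ 0.55467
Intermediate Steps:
Function('N')(m) = Add(Pow(m, 2), Mul(9, m))
Function('B')(n) = Mul(2, n, Add(-55, n)) (Function('B')(n) = Mul(Add(-55, n), Mul(2, n)) = Mul(2, n, Add(-55, n)))
Mul(1664, Pow(Function('B')(Function('N')(-5)), -1)) = Mul(1664, Pow(Mul(2, Mul(-5, Add(9, -5)), Add(-55, Mul(-5, Add(9, -5)))), -1)) = Mul(1664, Pow(Mul(2, Mul(-5, 4), Add(-55, Mul(-5, 4))), -1)) = Mul(1664, Pow(Mul(2, -20, Add(-55, -20)), -1)) = Mul(1664, Pow(Mul(2, -20, -75), -1)) = Mul(1664, Pow(3000, -1)) = Mul(1664, Rational(1, 3000)) = Rational(208, 375)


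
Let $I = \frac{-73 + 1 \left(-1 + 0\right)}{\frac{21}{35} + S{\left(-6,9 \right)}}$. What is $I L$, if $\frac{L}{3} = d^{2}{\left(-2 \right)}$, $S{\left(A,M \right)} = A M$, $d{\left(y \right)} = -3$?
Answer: $\frac{3330}{89} \approx 37.416$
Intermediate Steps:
$I = \frac{370}{267}$ ($I = \frac{-73 + 1 \left(-1 + 0\right)}{\frac{21}{35} - 54} = \frac{-73 + 1 \left(-1\right)}{21 \cdot \frac{1}{35} - 54} = \frac{-73 - 1}{\frac{3}{5} - 54} = - \frac{74}{- \frac{267}{5}} = \left(-74\right) \left(- \frac{5}{267}\right) = \frac{370}{267} \approx 1.3858$)
$L = 27$ ($L = 3 \left(-3\right)^{2} = 3 \cdot 9 = 27$)
$I L = \frac{370}{267} \cdot 27 = \frac{3330}{89}$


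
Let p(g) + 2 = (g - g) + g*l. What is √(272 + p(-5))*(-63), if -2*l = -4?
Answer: -126*√65 ≈ -1015.8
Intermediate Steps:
l = 2 (l = -½*(-4) = 2)
p(g) = -2 + 2*g (p(g) = -2 + ((g - g) + g*2) = -2 + (0 + 2*g) = -2 + 2*g)
√(272 + p(-5))*(-63) = √(272 + (-2 + 2*(-5)))*(-63) = √(272 + (-2 - 10))*(-63) = √(272 - 12)*(-63) = √260*(-63) = (2*√65)*(-63) = -126*√65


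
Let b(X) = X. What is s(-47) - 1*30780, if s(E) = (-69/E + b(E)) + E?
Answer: -1451009/47 ≈ -30873.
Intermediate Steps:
s(E) = -69/E + 2*E (s(E) = (-69/E + E) + E = (E - 69/E) + E = -69/E + 2*E)
s(-47) - 1*30780 = (-69/(-47) + 2*(-47)) - 1*30780 = (-69*(-1/47) - 94) - 30780 = (69/47 - 94) - 30780 = -4349/47 - 30780 = -1451009/47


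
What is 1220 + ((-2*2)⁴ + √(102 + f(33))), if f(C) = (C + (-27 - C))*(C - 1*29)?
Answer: 1476 + I*√6 ≈ 1476.0 + 2.4495*I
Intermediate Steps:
f(C) = 783 - 27*C (f(C) = -27*(C - 29) = -27*(-29 + C) = 783 - 27*C)
1220 + ((-2*2)⁴ + √(102 + f(33))) = 1220 + ((-2*2)⁴ + √(102 + (783 - 27*33))) = 1220 + ((-4)⁴ + √(102 + (783 - 891))) = 1220 + (256 + √(102 - 108)) = 1220 + (256 + √(-6)) = 1220 + (256 + I*√6) = 1476 + I*√6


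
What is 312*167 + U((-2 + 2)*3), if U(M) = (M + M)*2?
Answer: 52104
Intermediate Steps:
U(M) = 4*M (U(M) = (2*M)*2 = 4*M)
312*167 + U((-2 + 2)*3) = 312*167 + 4*((-2 + 2)*3) = 52104 + 4*(0*3) = 52104 + 4*0 = 52104 + 0 = 52104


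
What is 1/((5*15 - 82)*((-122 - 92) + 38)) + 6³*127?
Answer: 33796225/1232 ≈ 27432.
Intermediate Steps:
1/((5*15 - 82)*((-122 - 92) + 38)) + 6³*127 = 1/((75 - 82)*(-214 + 38)) + 216*127 = 1/(-7*(-176)) + 27432 = -⅐*(-1/176) + 27432 = 1/1232 + 27432 = 33796225/1232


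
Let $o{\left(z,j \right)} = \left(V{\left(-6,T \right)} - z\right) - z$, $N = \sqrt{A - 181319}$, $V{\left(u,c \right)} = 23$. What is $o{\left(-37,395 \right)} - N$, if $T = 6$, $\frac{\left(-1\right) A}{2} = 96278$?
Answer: $97 - 5 i \sqrt{14955} \approx 97.0 - 611.45 i$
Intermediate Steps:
$A = -192556$ ($A = \left(-2\right) 96278 = -192556$)
$N = 5 i \sqrt{14955}$ ($N = \sqrt{-192556 - 181319} = \sqrt{-373875} = 5 i \sqrt{14955} \approx 611.45 i$)
$o{\left(z,j \right)} = 23 - 2 z$ ($o{\left(z,j \right)} = \left(23 - z\right) - z = 23 - 2 z$)
$o{\left(-37,395 \right)} - N = \left(23 - -74\right) - 5 i \sqrt{14955} = \left(23 + 74\right) - 5 i \sqrt{14955} = 97 - 5 i \sqrt{14955}$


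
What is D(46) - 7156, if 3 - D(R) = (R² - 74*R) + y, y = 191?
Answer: -6056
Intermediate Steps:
D(R) = -188 - R² + 74*R (D(R) = 3 - ((R² - 74*R) + 191) = 3 - (191 + R² - 74*R) = 3 + (-191 - R² + 74*R) = -188 - R² + 74*R)
D(46) - 7156 = (-188 - 1*46² + 74*46) - 7156 = (-188 - 1*2116 + 3404) - 7156 = (-188 - 2116 + 3404) - 7156 = 1100 - 7156 = -6056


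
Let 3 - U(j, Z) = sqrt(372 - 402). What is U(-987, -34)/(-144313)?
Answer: -3/144313 + I*sqrt(30)/144313 ≈ -2.0788e-5 + 3.7954e-5*I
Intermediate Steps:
U(j, Z) = 3 - I*sqrt(30) (U(j, Z) = 3 - sqrt(372 - 402) = 3 - sqrt(-30) = 3 - I*sqrt(30))
U(-987, -34)/(-144313) = (3 - I*sqrt(30))/(-144313) = (3 - I*sqrt(30))*(-1/144313) = -3/144313 + I*sqrt(30)/144313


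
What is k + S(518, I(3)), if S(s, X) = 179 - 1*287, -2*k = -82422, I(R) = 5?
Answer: 41103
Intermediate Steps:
k = 41211 (k = -½*(-82422) = 41211)
S(s, X) = -108 (S(s, X) = 179 - 287 = -108)
k + S(518, I(3)) = 41211 - 108 = 41103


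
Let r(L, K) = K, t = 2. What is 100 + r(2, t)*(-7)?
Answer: 86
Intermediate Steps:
100 + r(2, t)*(-7) = 100 + 2*(-7) = 100 - 14 = 86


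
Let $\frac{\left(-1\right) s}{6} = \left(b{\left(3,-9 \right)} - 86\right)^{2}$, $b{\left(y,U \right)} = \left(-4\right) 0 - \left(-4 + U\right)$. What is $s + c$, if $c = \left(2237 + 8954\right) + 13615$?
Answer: $-7168$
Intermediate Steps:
$b{\left(y,U \right)} = 4 - U$ ($b{\left(y,U \right)} = 0 - \left(-4 + U\right) = 4 - U$)
$s = -31974$ ($s = - 6 \left(\left(4 - -9\right) - 86\right)^{2} = - 6 \left(\left(4 + 9\right) - 86\right)^{2} = - 6 \left(13 - 86\right)^{2} = - 6 \left(-73\right)^{2} = \left(-6\right) 5329 = -31974$)
$c = 24806$ ($c = 11191 + 13615 = 24806$)
$s + c = -31974 + 24806 = -7168$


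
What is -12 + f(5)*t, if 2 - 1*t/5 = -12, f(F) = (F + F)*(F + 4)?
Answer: 6288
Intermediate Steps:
f(F) = 2*F*(4 + F) (f(F) = (2*F)*(4 + F) = 2*F*(4 + F))
t = 70 (t = 10 - 5*(-12) = 10 + 60 = 70)
-12 + f(5)*t = -12 + (2*5*(4 + 5))*70 = -12 + (2*5*9)*70 = -12 + 90*70 = -12 + 6300 = 6288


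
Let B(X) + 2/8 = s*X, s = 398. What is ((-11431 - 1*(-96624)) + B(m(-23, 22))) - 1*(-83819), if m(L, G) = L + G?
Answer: 674455/4 ≈ 1.6861e+5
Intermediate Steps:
m(L, G) = G + L
B(X) = -1/4 + 398*X
((-11431 - 1*(-96624)) + B(m(-23, 22))) - 1*(-83819) = ((-11431 - 1*(-96624)) + (-1/4 + 398*(22 - 23))) - 1*(-83819) = ((-11431 + 96624) + (-1/4 + 398*(-1))) + 83819 = (85193 + (-1/4 - 398)) + 83819 = (85193 - 1593/4) + 83819 = 339179/4 + 83819 = 674455/4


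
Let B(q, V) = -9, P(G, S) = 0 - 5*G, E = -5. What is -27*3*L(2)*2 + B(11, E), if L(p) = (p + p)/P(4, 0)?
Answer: 117/5 ≈ 23.400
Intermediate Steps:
P(G, S) = -5*G
L(p) = -p/10 (L(p) = (p + p)/((-5*4)) = (2*p)/(-20) = (2*p)*(-1/20) = -p/10)
-27*3*L(2)*2 + B(11, E) = -27*3*(-⅒*2)*2 - 9 = -27*3*(-⅕)*2 - 9 = -(-81)*2/5 - 9 = -27*(-6/5) - 9 = 162/5 - 9 = 117/5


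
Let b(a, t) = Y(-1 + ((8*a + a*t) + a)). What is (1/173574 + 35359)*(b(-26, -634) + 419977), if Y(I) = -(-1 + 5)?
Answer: 859181192752397/57858 ≈ 1.4850e+10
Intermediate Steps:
Y(I) = -4 (Y(I) = -1*4 = -4)
b(a, t) = -4
(1/173574 + 35359)*(b(-26, -634) + 419977) = (1/173574 + 35359)*(-4 + 419977) = (1/173574 + 35359)*419973 = (6137403067/173574)*419973 = 859181192752397/57858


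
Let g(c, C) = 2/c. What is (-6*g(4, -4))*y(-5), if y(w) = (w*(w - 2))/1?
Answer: -105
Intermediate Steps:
y(w) = w*(-2 + w) (y(w) = (w*(-2 + w))*1 = w*(-2 + w))
(-6*g(4, -4))*y(-5) = (-12/4)*(-5*(-2 - 5)) = (-12/4)*(-5*(-7)) = -6*½*35 = -3*35 = -105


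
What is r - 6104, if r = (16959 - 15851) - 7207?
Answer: -12203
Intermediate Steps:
r = -6099 (r = 1108 - 7207 = -6099)
r - 6104 = -6099 - 6104 = -12203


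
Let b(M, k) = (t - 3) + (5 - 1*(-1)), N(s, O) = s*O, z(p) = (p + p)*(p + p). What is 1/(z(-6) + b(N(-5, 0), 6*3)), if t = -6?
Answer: 1/141 ≈ 0.0070922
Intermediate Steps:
z(p) = 4*p**2 (z(p) = (2*p)*(2*p) = 4*p**2)
N(s, O) = O*s
b(M, k) = -3 (b(M, k) = (-6 - 3) + (5 - 1*(-1)) = -9 + (5 + 1) = -9 + 6 = -3)
1/(z(-6) + b(N(-5, 0), 6*3)) = 1/(4*(-6)**2 - 3) = 1/(4*36 - 3) = 1/(144 - 3) = 1/141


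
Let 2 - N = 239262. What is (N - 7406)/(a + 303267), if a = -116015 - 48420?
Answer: -123333/69416 ≈ -1.7767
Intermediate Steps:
a = -164435
N = -239260 (N = 2 - 1*239262 = 2 - 239262 = -239260)
(N - 7406)/(a + 303267) = (-239260 - 7406)/(-164435 + 303267) = -246666/138832 = -246666*1/138832 = -123333/69416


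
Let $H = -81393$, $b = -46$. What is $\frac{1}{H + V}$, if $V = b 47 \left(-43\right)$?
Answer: $\frac{1}{11573} \approx 8.6408 \cdot 10^{-5}$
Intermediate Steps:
$V = 92966$ ($V = \left(-46\right) 47 \left(-43\right) = \left(-2162\right) \left(-43\right) = 92966$)
$\frac{1}{H + V} = \frac{1}{-81393 + 92966} = \frac{1}{11573}$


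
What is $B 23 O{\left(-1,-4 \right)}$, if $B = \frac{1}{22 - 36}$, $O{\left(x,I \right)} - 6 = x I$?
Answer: $- \frac{115}{7} \approx -16.429$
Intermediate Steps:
$O{\left(x,I \right)} = 6 + I x$ ($O{\left(x,I \right)} = 6 + x I = 6 + I x$)
$B = - \frac{1}{14}$ ($B = \frac{1}{-14} = - \frac{1}{14} \approx -0.071429$)
$B 23 O{\left(-1,-4 \right)} = \left(- \frac{1}{14}\right) 23 \left(6 - -4\right) = - \frac{23 \left(6 + 4\right)}{14} = \left(- \frac{23}{14}\right) 10 = - \frac{115}{7}$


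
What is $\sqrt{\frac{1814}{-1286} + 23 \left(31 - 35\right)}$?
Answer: $\frac{i \sqrt{38620509}}{643} \approx 9.6649 i$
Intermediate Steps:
$\sqrt{\frac{1814}{-1286} + 23 \left(31 - 35\right)} = \sqrt{1814 \left(- \frac{1}{1286}\right) + 23 \left(-4\right)} = \sqrt{- \frac{907}{643} - 92} = \sqrt{- \frac{60063}{643}} = \frac{i \sqrt{38620509}}{643}$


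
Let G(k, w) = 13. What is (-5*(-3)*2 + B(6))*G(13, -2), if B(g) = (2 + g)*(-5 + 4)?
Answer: 286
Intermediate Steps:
B(g) = -2 - g (B(g) = (2 + g)*(-1) = -2 - g)
(-5*(-3)*2 + B(6))*G(13, -2) = (-5*(-3)*2 + (-2 - 1*6))*13 = (15*2 + (-2 - 6))*13 = (30 - 8)*13 = 22*13 = 286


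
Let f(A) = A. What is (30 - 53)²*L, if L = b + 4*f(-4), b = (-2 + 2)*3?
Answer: -8464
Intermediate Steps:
b = 0 (b = 0*3 = 0)
L = -16 (L = 0 + 4*(-4) = 0 - 16 = -16)
(30 - 53)²*L = (30 - 53)²*(-16) = (-23)²*(-16) = 529*(-16) = -8464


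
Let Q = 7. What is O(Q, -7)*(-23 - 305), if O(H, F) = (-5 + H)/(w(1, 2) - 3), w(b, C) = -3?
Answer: 328/3 ≈ 109.33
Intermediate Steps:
O(H, F) = ⅚ - H/6 (O(H, F) = (-5 + H)/(-3 - 3) = (-5 + H)/(-6) = (-5 + H)*(-⅙) = ⅚ - H/6)
O(Q, -7)*(-23 - 305) = (⅚ - ⅙*7)*(-23 - 305) = (⅚ - 7/6)*(-328) = -⅓*(-328) = 328/3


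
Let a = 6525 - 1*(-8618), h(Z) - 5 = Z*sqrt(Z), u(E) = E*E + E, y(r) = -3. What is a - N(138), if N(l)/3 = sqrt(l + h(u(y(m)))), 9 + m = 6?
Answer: 15143 - 3*sqrt(143 + 6*sqrt(6)) ≈ 15105.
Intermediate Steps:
m = -3 (m = -9 + 6 = -3)
u(E) = E + E**2 (u(E) = E**2 + E = E + E**2)
h(Z) = 5 + Z**(3/2) (h(Z) = 5 + Z*sqrt(Z) = 5 + Z**(3/2))
N(l) = 3*sqrt(5 + l + 6*sqrt(6)) (N(l) = 3*sqrt(l + (5 + (-3*(1 - 3))**(3/2))) = 3*sqrt(l + (5 + (-3*(-2))**(3/2))) = 3*sqrt(l + (5 + 6**(3/2))) = 3*sqrt(l + (5 + 6*sqrt(6))) = 3*sqrt(5 + l + 6*sqrt(6)))
a = 15143 (a = 6525 + 8618 = 15143)
a - N(138) = 15143 - 3*sqrt(5 + 138 + 6*sqrt(6)) = 15143 - 3*sqrt(143 + 6*sqrt(6))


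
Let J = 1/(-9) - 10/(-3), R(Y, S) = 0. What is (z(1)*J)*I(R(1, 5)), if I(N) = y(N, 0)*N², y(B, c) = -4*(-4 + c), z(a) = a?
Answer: 0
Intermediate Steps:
y(B, c) = 16 - 4*c
I(N) = 16*N² (I(N) = (16 - 4*0)*N² = (16 + 0)*N² = 16*N²)
J = 29/9 (J = 1*(-⅑) - 10*(-⅓) = -⅑ + 10/3 = 29/9 ≈ 3.2222)
(z(1)*J)*I(R(1, 5)) = (1*(29/9))*(16*0²) = 29*(16*0)/9 = (29/9)*0 = 0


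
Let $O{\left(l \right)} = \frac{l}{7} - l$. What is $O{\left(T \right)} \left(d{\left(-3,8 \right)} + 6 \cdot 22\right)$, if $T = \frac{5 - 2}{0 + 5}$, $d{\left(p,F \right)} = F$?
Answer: $-72$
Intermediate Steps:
$T = \frac{3}{5} \approx 0.6$
$O{\left(l \right)} = - \frac{6 l}{7}$ ($O{\left(l \right)} = l \frac{1}{7} - l = \frac{l}{7} - l = - \frac{6 l}{7}$)
$O{\left(T \right)} \left(d{\left(-3,8 \right)} + 6 \cdot 22\right) = \left(- \frac{6}{7}\right) \frac{3}{5} \left(8 + 6 \cdot 22\right) = - \frac{18 \left(8 + 132\right)}{35} = \left(- \frac{18}{35}\right) 140 = -72$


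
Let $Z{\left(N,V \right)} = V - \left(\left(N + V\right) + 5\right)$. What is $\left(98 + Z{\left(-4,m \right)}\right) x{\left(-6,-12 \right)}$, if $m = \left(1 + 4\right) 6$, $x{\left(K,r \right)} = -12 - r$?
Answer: $0$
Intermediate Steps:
$m = 30$ ($m = 5 \cdot 6 = 30$)
$Z{\left(N,V \right)} = -5 - N$ ($Z{\left(N,V \right)} = V - \left(5 + N + V\right) = -5 - N$)
$\left(98 + Z{\left(-4,m \right)}\right) x{\left(-6,-12 \right)} = \left(98 - 1\right) \left(-12 - -12\right) = \left(98 + \left(-5 + 4\right)\right) \left(-12 + 12\right) = \left(98 - 1\right) 0 = 97 \cdot 0 = 0$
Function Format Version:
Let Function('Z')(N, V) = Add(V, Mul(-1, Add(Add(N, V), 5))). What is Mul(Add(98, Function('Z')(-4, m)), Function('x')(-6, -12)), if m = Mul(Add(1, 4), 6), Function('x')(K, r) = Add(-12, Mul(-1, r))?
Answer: 0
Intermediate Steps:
m = 30 (m = Mul(5, 6) = 30)
Function('Z')(N, V) = Add(-5, Mul(-1, N)) (Function('Z')(N, V) = Add(V, Mul(-1, Add(5, N, V))) = Add(V, Add(-5, Mul(-1, N), Mul(-1, V))) = Add(-5, Mul(-1, N)))
Mul(Add(98, Function('Z')(-4, m)), Function('x')(-6, -12)) = Mul(Add(98, Add(-5, Mul(-1, -4))), Add(-12, Mul(-1, -12))) = Mul(Add(98, Add(-5, 4)), Add(-12, 12)) = Mul(Add(98, -1), 0) = Mul(97, 0) = 0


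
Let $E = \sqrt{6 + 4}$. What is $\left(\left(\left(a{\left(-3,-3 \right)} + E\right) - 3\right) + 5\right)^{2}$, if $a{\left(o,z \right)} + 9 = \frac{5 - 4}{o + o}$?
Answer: $\frac{2209}{36} - \frac{43 \sqrt{10}}{3} \approx 16.035$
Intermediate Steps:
$E = \sqrt{10} \approx 3.1623$
$a{\left(o,z \right)} = -9 + \frac{1}{2 o}$ ($a{\left(o,z \right)} = -9 + \frac{5 - 4}{o + o} = -9 + 1 \frac{1}{2 o} = -9 + \frac{1}{2 o}$)
$\left(\left(\left(a{\left(-3,-3 \right)} + E\right) - 3\right) + 5\right)^{2} = \left(\left(\left(\left(-9 + \frac{1}{2 \left(-3\right)}\right) + \sqrt{10}\right) - 3\right) + 5\right)^{2} = \left(\left(\left(\left(-9 + \frac{1}{2} \left(- \frac{1}{3}\right)\right) + \sqrt{10}\right) - 3\right) + 5\right)^{2} = \left(\left(\left(\left(-9 - \frac{1}{6}\right) + \sqrt{10}\right) - 3\right) + 5\right)^{2} = \left(\left(\left(- \frac{55}{6} + \sqrt{10}\right) - 3\right) + 5\right)^{2} = \left(\left(- \frac{73}{6} + \sqrt{10}\right) + 5\right)^{2} = \left(- \frac{43}{6} + \sqrt{10}\right)^{2}$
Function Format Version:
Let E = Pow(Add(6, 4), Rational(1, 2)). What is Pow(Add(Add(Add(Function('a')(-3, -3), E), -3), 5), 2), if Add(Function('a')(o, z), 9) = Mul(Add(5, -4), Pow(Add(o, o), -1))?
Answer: Add(Rational(2209, 36), Mul(Rational(-43, 3), Pow(10, Rational(1, 2)))) ≈ 16.035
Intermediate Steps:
E = Pow(10, Rational(1, 2)) ≈ 3.1623
Function('a')(o, z) = Add(-9, Mul(Rational(1, 2), Pow(o, -1))) (Function('a')(o, z) = Add(-9, Mul(Add(5, -4), Pow(Add(o, o), -1))) = Add(-9, Mul(1, Pow(Mul(2, o), -1))) = Add(-9, Mul(1, Mul(Rational(1, 2), Pow(o, -1)))) = Add(-9, Mul(Rational(1, 2), Pow(o, -1))))
Pow(Add(Add(Add(Function('a')(-3, -3), E), -3), 5), 2) = Pow(Add(Add(Add(Add(-9, Mul(Rational(1, 2), Pow(-3, -1))), Pow(10, Rational(1, 2))), -3), 5), 2) = Pow(Add(Add(Add(Add(-9, Mul(Rational(1, 2), Rational(-1, 3))), Pow(10, Rational(1, 2))), -3), 5), 2) = Pow(Add(Add(Add(Add(-9, Rational(-1, 6)), Pow(10, Rational(1, 2))), -3), 5), 2) = Pow(Add(Add(Add(Rational(-55, 6), Pow(10, Rational(1, 2))), -3), 5), 2) = Pow(Add(Add(Rational(-73, 6), Pow(10, Rational(1, 2))), 5), 2) = Pow(Add(Rational(-43, 6), Pow(10, Rational(1, 2))), 2)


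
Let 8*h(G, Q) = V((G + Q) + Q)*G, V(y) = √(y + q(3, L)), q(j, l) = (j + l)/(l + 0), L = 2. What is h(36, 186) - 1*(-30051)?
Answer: 30051 + 9*√1642/4 ≈ 30142.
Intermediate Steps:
q(j, l) = (j + l)/l
V(y) = √(5/2 + y) (V(y) = √(y + (3 + 2)/2) = √(y + (½)*5) = √(y + 5/2) = √(5/2 + y))
h(G, Q) = G*√(10 + 4*G + 8*Q)/16 (h(G, Q) = ((√(10 + 4*((G + Q) + Q))/2)*G)/8 = ((√(10 + 4*(G + 2*Q))/2)*G)/8 = ((√(10 + (4*G + 8*Q))/2)*G)/8 = ((√(10 + 4*G + 8*Q)/2)*G)/8 = (G*√(10 + 4*G + 8*Q)/2)/8 = G*√(10 + 4*G + 8*Q)/16)
h(36, 186) - 1*(-30051) = (1/16)*36*√(10 + 4*36 + 8*186) - 1*(-30051) = (1/16)*36*√(10 + 144 + 1488) + 30051 = (1/16)*36*√1642 + 30051 = 9*√1642/4 + 30051 = 30051 + 9*√1642/4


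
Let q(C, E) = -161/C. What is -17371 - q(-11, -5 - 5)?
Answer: -191242/11 ≈ -17386.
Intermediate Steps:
-17371 - q(-11, -5 - 5) = -17371 - (-161)/(-11) = -17371 - (-161)*(-1)/11 = -17371 - 1*161/11 = -17371 - 161/11 = -191242/11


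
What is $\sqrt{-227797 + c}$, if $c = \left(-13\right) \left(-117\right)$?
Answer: $2 i \sqrt{56569} \approx 475.68 i$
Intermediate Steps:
$c = 1521$
$\sqrt{-227797 + c} = \sqrt{-227797 + 1521} = \sqrt{-226276} = 2 i \sqrt{56569}$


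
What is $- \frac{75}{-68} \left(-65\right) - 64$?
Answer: $- \frac{9227}{68} \approx -135.69$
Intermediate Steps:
$- \frac{75}{-68} \left(-65\right) - 64 = \left(-75\right) \left(- \frac{1}{68}\right) \left(-65\right) - 64 = \frac{75}{68} \left(-65\right) - 64 = - \frac{4875}{68} - 64 = - \frac{9227}{68}$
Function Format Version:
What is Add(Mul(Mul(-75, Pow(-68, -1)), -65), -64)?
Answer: Rational(-9227, 68) ≈ -135.69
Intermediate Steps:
Add(Mul(Mul(-75, Pow(-68, -1)), -65), -64) = Add(Mul(Mul(-75, Rational(-1, 68)), -65), -64) = Add(Mul(Rational(75, 68), -65), -64) = Add(Rational(-4875, 68), -64) = Rational(-9227, 68)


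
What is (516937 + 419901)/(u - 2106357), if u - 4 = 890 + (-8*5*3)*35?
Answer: -936838/2109663 ≈ -0.44407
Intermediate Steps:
u = -3306 (u = 4 + (890 + (-8*5*3)*35) = 4 + (890 - 40*3*35) = 4 + (890 - 120*35) = 4 + (890 - 4200) = 4 - 3310 = -3306)
(516937 + 419901)/(u - 2106357) = (516937 + 419901)/(-3306 - 2106357) = 936838/(-2109663) = 936838*(-1/2109663) = -936838/2109663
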